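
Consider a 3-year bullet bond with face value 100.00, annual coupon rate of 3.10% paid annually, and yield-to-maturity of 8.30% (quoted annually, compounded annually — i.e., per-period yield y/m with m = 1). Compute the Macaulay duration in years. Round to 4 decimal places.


Coupon per period c = face * coupon_rate / m = 3.100000
Periods per year m = 1; per-period yield y/m = 0.083000
Number of cashflows N = 3
Cashflows (t years, CF_t, discount factor 1/(1+y/m)^(m*t), PV):
  t = 1.0000: CF_t = 3.100000, DF = 0.923361, PV = 2.862419
  t = 2.0000: CF_t = 3.100000, DF = 0.852596, PV = 2.643046
  t = 3.0000: CF_t = 103.100000, DF = 0.787254, PV = 81.165841
Price P = sum_t PV_t = 86.671307
Macaulay numerator sum_t t * PV_t:
  t * PV_t at t = 1.0000: 2.862419
  t * PV_t at t = 2.0000: 5.286093
  t * PV_t at t = 3.0000: 243.497524
Macaulay duration D = (sum_t t * PV_t) / P = 251.646036 / 86.671307 = 2.903453

Answer: Macaulay duration = 2.9035 years


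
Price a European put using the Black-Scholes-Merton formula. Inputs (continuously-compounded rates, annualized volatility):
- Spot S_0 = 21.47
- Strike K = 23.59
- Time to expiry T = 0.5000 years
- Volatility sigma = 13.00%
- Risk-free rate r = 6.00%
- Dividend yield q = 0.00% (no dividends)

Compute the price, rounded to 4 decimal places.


d1 = (ln(S/K) + (r - q + 0.5*sigma^2) * T) / (sigma * sqrt(T)) = -0.65207518
d2 = d1 - sigma * sqrt(T) = -0.74399906
exp(-rT) = 0.97044553; exp(-qT) = 1.00000000
P = K * exp(-rT) * N(-d2) - S_0 * exp(-qT) * N(-d1)
N(-d1) = 0.74282366; N(-d2) = 0.77156148
P = 23.5900 * 0.97044553 * 0.77156148 - 21.4700 * 1.00000000 * 0.74282366 = 1.7148

Answer: Price = 1.7148


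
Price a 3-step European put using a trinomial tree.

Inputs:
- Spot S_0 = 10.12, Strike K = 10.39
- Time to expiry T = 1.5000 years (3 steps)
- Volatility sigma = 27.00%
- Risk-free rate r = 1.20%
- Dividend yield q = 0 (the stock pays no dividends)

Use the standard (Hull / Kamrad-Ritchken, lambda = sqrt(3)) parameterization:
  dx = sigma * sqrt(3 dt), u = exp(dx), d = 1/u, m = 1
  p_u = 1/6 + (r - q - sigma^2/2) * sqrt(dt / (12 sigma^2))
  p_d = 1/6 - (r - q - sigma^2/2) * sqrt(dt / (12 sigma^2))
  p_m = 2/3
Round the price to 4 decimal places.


dt = T/N = 0.500000; dx = sigma*sqrt(3*dt) = 0.330681
u = exp(dx) = 1.391916; d = 1/u = 0.718434
p_u = 0.148182, p_m = 0.666667, p_d = 0.185151
Discount per step: exp(-r*dt) = 0.994018
Stock lattice S(k, j) with j the centered position index:
  k=0: S(0,+0) = 10.1200
  k=1: S(1,-1) = 7.2706; S(1,+0) = 10.1200; S(1,+1) = 14.0862
  k=2: S(2,-2) = 5.2234; S(2,-1) = 7.2706; S(2,+0) = 10.1200; S(2,+1) = 14.0862; S(2,+2) = 19.6068
  k=3: S(3,-3) = 3.7527; S(3,-2) = 5.2234; S(3,-1) = 7.2706; S(3,+0) = 10.1200; S(3,+1) = 14.0862; S(3,+2) = 19.6068; S(3,+3) = 27.2910
Terminal payoffs V(N, j) = max(K - S_T, 0):
  V(3,-3) = 6.637320; V(3,-2) = 5.166585; V(3,-1) = 3.119446; V(3,+0) = 0.270000; V(3,+1) = 0.000000; V(3,+2) = 0.000000; V(3,+3) = 0.000000
Backward induction: V(k, j) = exp(-r*dt) * [p_u * V(k+1, j+1) + p_m * V(k+1, j) + p_d * V(k+1, j-1)]
  V(2,-2) = exp(-r*dt) * [p_u*3.119446 + p_m*5.166585 + p_d*6.637320] = 5.104823
  V(2,-1) = exp(-r*dt) * [p_u*0.270000 + p_m*3.119446 + p_d*5.166585] = 3.057837
  V(2,+0) = exp(-r*dt) * [p_u*0.000000 + p_m*0.270000 + p_d*3.119446] = 0.753037
  V(2,+1) = exp(-r*dt) * [p_u*0.000000 + p_m*0.000000 + p_d*0.270000] = 0.049692
  V(2,+2) = exp(-r*dt) * [p_u*0.000000 + p_m*0.000000 + p_d*0.000000] = 0.000000
  V(1,-1) = exp(-r*dt) * [p_u*0.753037 + p_m*3.057837 + p_d*5.104823] = 3.076793
  V(1,+0) = exp(-r*dt) * [p_u*0.049692 + p_m*0.753037 + p_d*3.057837] = 1.069117
  V(1,+1) = exp(-r*dt) * [p_u*0.000000 + p_m*0.049692 + p_d*0.753037] = 0.171521
  V(0,+0) = exp(-r*dt) * [p_u*0.171521 + p_m*1.069117 + p_d*3.076793] = 1.300009

Answer: Price = V(0,0) = 1.3000


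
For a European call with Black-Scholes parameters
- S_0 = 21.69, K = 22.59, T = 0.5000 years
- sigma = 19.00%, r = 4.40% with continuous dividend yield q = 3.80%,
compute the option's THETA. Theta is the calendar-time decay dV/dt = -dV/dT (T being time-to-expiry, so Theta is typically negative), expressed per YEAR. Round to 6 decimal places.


d1 = -0.2131071394; d2 = -0.3474574278
phi(d1) = 0.3899854456; exp(-qT) = 0.9811793622; exp(-rT) = 0.9782402351
Theta = -S*exp(-qT)*phi(d1)*sigma/(2*sqrt(T)) - r*K*exp(-rT)*N(d2) + q*S*exp(-qT)*N(d1)
N(d1) = 0.4156216981; N(d2) = 0.3641238481; sqrt(T) = 0.7071067812
Term 1 = -21.6900 * 0.9811793622 * 0.3899854456 * 0.1900 / (2 * 0.7071067812) = -1.1150515847
Term 2 = -0.0440 * 22.5900 * 0.9782402351 * 0.3641238481 = -0.3540491472
Term 3 = 0.0380 * 21.6900 * 0.9811793622 * 0.4156216981 = 0.3361164484
Theta = -1.1150515847 + (-0.3540491472) + (0.3361164484) = -1.132984

Answer: Theta = -1.132984


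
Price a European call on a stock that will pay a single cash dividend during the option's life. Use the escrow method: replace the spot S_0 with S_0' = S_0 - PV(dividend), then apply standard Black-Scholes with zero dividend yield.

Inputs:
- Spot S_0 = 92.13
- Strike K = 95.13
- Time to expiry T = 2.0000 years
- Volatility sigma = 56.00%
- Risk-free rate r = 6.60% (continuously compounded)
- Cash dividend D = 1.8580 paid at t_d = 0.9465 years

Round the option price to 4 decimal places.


Answer: Price = 30.3883

Derivation:
PV(D) = D * exp(-r * t_d) = 1.8580 * 0.93944219 = 1.74548358
S_0' = S_0 - PV(D) = 92.1300 - 1.74548358 = 90.38451642
d1 = (ln(S_0'/K) + (r + sigma^2/2)*T) / (sigma*sqrt(T)) = 0.49804131
d2 = d1 - sigma*sqrt(T) = -0.29391828
exp(-rT) = 0.87634100
N(d1) = 0.69077254; N(d2) = 0.38441017
C = S_0' * N(d1) - K * exp(-rT) * N(d2) = 90.38451642 * 0.69077254 - 95.1300 * 0.87634100 * 0.38441017 = 30.3883


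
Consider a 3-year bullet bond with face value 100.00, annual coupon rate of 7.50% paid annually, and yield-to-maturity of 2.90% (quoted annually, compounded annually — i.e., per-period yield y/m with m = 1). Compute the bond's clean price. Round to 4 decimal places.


Answer: Price = 113.0367

Derivation:
Coupon per period c = face * coupon_rate / m = 7.500000
Periods per year m = 1; per-period yield y/m = 0.029000
Number of cashflows N = 3
Cashflows (t years, CF_t, discount factor 1/(1+y/m)^(m*t), PV):
  t = 1.0000: CF_t = 7.500000, DF = 0.971817, PV = 7.288630
  t = 2.0000: CF_t = 7.500000, DF = 0.944429, PV = 7.083216
  t = 3.0000: CF_t = 107.500000, DF = 0.917812, PV = 98.664823
Price P = sum_t PV_t = 113.036669


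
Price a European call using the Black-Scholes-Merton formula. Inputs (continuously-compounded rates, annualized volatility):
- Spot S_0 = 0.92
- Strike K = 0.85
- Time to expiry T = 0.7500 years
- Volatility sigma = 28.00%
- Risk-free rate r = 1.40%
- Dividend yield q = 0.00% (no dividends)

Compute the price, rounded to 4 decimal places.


Answer: Price = 0.1301

Derivation:
d1 = (ln(S/K) + (r - q + 0.5*sigma^2) * T) / (sigma * sqrt(T)) = 0.49090164
d2 = d1 - sigma * sqrt(T) = 0.24841452
exp(-rT) = 0.98955493; exp(-qT) = 1.00000000
C = S_0 * exp(-qT) * N(d1) - K * exp(-rT) * N(d2)
N(d1) = 0.68825199; N(d2) = 0.59809315
C = 0.9200 * 1.00000000 * 0.68825199 - 0.8500 * 0.98955493 * 0.59809315 = 0.1301


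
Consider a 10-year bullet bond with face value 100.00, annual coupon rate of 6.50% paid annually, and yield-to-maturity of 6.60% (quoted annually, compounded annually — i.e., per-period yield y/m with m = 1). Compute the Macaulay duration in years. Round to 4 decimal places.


Coupon per period c = face * coupon_rate / m = 6.500000
Periods per year m = 1; per-period yield y/m = 0.066000
Number of cashflows N = 10
Cashflows (t years, CF_t, discount factor 1/(1+y/m)^(m*t), PV):
  t = 1.0000: CF_t = 6.500000, DF = 0.938086, PV = 6.097561
  t = 2.0000: CF_t = 6.500000, DF = 0.880006, PV = 5.720038
  t = 3.0000: CF_t = 6.500000, DF = 0.825521, PV = 5.365890
  t = 4.0000: CF_t = 6.500000, DF = 0.774410, PV = 5.033668
  t = 5.0000: CF_t = 6.500000, DF = 0.726464, PV = 4.722015
  t = 6.0000: CF_t = 6.500000, DF = 0.681486, PV = 4.429657
  t = 7.0000: CF_t = 6.500000, DF = 0.639292, PV = 4.155401
  t = 8.0000: CF_t = 6.500000, DF = 0.599711, PV = 3.898125
  t = 9.0000: CF_t = 6.500000, DF = 0.562581, PV = 3.656777
  t = 10.0000: CF_t = 106.500000, DF = 0.527750, PV = 56.205338
Price P = sum_t PV_t = 99.284469
Macaulay numerator sum_t t * PV_t:
  t * PV_t at t = 1.0000: 6.097561
  t * PV_t at t = 2.0000: 11.440077
  t * PV_t at t = 3.0000: 16.097669
  t * PV_t at t = 4.0000: 20.134671
  t * PV_t at t = 5.0000: 23.610073
  t * PV_t at t = 6.0000: 26.577944
  t * PV_t at t = 7.0000: 29.087806
  t * PV_t at t = 8.0000: 31.184997
  t * PV_t at t = 9.0000: 32.910996
  t * PV_t at t = 10.0000: 562.053376
Macaulay duration D = (sum_t t * PV_t) / P = 759.195170 / 99.284469 = 7.646666

Answer: Macaulay duration = 7.6467 years


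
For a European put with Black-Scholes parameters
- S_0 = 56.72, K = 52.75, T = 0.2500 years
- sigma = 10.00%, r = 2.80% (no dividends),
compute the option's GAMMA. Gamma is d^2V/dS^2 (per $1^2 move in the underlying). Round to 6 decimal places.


d1 = 1.6162621974; d2 = 1.5662621974
phi(d1) = 0.1080576629; exp(-qT) = 1.0000000000; exp(-rT) = 0.9930244429
Gamma = exp(-qT) * phi(d1) / (S * sigma * sqrt(T)) = 1.0000000000 * 0.1080576629 / (56.7200 * 0.1000 * 0.5000000000) = 0.038102

Answer: Gamma = 0.038102


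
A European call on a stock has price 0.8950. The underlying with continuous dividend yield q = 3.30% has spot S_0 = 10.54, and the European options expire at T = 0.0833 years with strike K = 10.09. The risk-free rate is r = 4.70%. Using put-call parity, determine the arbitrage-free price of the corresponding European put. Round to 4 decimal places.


Answer: Put price = 0.4345

Derivation:
Put-call parity: C - P = S_0 * exp(-qT) - K * exp(-rT).
S_0 * exp(-qT) = 10.5400 * 0.99725487 = 10.51106638
K * exp(-rT) = 10.0900 * 0.99609255 = 10.05057387
P = C - S*exp(-qT) + K*exp(-rT)
P = 0.8950 - 10.51106638 + 10.05057387 = 0.4345


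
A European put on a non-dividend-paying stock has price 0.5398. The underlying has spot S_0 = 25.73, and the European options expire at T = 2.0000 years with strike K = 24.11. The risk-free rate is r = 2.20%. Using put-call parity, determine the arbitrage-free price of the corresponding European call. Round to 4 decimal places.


Answer: Call price = 3.1976

Derivation:
Put-call parity: C - P = S_0 * exp(-qT) - K * exp(-rT).
S_0 * exp(-qT) = 25.7300 * 1.00000000 = 25.73000000
K * exp(-rT) = 24.1100 * 0.95695396 = 23.07215991
C = P + S*exp(-qT) - K*exp(-rT)
C = 0.5398 + 25.73000000 - 23.07215991 = 3.1976


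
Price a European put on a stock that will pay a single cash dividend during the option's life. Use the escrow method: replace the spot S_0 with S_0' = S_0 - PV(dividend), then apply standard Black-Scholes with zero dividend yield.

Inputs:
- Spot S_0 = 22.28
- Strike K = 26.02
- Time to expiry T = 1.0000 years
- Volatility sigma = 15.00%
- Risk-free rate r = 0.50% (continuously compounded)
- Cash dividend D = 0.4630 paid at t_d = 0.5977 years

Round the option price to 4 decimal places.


Answer: Price = 4.2970

Derivation:
PV(D) = D * exp(-r * t_d) = 0.4630 * 0.99701596 = 0.46161839
S_0' = S_0 - PV(D) = 22.2800 - 0.46161839 = 21.81838161
d1 = (ln(S_0'/K) + (r + sigma^2/2)*T) / (sigma*sqrt(T)) = -1.06575110
d2 = d1 - sigma*sqrt(T) = -1.21575110
exp(-rT) = 0.99501248
N(-d1) = 0.85673192; N(-d2) = 0.88796012
P = K * exp(-rT) * N(-d2) - S_0' * N(-d1) = 26.0200 * 0.99501248 * 0.88796012 - 21.81838161 * 0.85673192 = 4.2970


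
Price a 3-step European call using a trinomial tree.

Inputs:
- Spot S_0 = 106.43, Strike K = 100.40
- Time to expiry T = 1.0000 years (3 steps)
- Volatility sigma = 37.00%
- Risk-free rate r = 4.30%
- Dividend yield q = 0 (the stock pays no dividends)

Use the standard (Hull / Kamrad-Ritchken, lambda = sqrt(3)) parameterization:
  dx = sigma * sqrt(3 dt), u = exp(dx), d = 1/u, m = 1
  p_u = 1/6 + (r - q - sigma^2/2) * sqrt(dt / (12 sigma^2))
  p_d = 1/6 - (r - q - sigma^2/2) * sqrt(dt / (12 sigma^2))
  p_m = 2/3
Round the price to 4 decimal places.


Answer: Price = V(0,0) = 20.1115

Derivation:
dt = T/N = 0.333333; dx = sigma*sqrt(3*dt) = 0.370000
u = exp(dx) = 1.447735; d = 1/u = 0.690734
p_u = 0.155203, p_m = 0.666667, p_d = 0.178131
Discount per step: exp(-r*dt) = 0.985769
Stock lattice S(k, j) with j the centered position index:
  k=0: S(0,+0) = 106.4300
  k=1: S(1,-1) = 73.5149; S(1,+0) = 106.4300; S(1,+1) = 154.0824
  k=2: S(2,-2) = 50.7792; S(2,-1) = 73.5149; S(2,+0) = 106.4300; S(2,+1) = 154.0824; S(2,+2) = 223.0704
  k=3: S(3,-3) = 35.0750; S(3,-2) = 50.7792; S(3,-1) = 73.5149; S(3,+0) = 106.4300; S(3,+1) = 154.0824; S(3,+2) = 223.0704; S(3,+3) = 322.9468
Terminal payoffs V(N, j) = max(S_T - K, 0):
  V(3,-3) = 0.000000; V(3,-2) = 0.000000; V(3,-1) = 0.000000; V(3,+0) = 6.030000; V(3,+1) = 53.682395; V(3,+2) = 122.670417; V(3,+3) = 222.546764
Backward induction: V(k, j) = exp(-r*dt) * [p_u * V(k+1, j+1) + p_m * V(k+1, j) + p_d * V(k+1, j-1)]
  V(2,-2) = exp(-r*dt) * [p_u*0.000000 + p_m*0.000000 + p_d*0.000000] = 0.000000
  V(2,-1) = exp(-r*dt) * [p_u*6.030000 + p_m*0.000000 + p_d*0.000000] = 0.922554
  V(2,+0) = exp(-r*dt) * [p_u*53.682395 + p_m*6.030000 + p_d*0.000000] = 12.175875
  V(2,+1) = exp(-r*dt) * [p_u*122.670417 + p_m*53.682395 + p_d*6.030000] = 55.105636
  V(2,+2) = exp(-r*dt) * [p_u*222.546764 + p_m*122.670417 + p_d*53.682395] = 124.091168
  V(1,-1) = exp(-r*dt) * [p_u*12.175875 + p_m*0.922554 + p_d*0.000000] = 2.469119
  V(1,+0) = exp(-r*dt) * [p_u*55.105636 + p_m*12.175875 + p_d*0.922554] = 16.594561
  V(1,+1) = exp(-r*dt) * [p_u*124.091168 + p_m*55.105636 + p_d*12.175875] = 57.337516
  V(0,+0) = exp(-r*dt) * [p_u*57.337516 + p_m*16.594561 + p_d*2.469119] = 20.111464


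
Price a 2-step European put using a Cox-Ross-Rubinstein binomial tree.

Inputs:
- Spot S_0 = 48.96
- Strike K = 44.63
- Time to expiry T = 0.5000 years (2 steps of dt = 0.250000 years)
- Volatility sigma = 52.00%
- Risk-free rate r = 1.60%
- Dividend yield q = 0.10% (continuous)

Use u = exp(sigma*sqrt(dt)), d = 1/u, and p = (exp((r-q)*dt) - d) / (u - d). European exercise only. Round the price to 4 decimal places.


dt = T/N = 0.250000
u = exp(sigma*sqrt(dt)) = 1.296930; d = 1/u = 0.771052
p = (exp((r-q)*dt) - d) / (u - d) = 0.442508
Discount per step: exp(-r*dt) = 0.996008
Stock lattice S(k, i) with i counting down-moves:
  k=0: S(0,0) = 48.9600
  k=1: S(1,0) = 63.4977; S(1,1) = 37.7507
  k=2: S(2,0) = 82.3521; S(2,1) = 48.9600; S(2,2) = 29.1077
Terminal payoffs V(N, i) = max(K - S_T, 0):
  V(2,0) = 0.000000; V(2,1) = 0.000000; V(2,2) = 15.522274
Backward induction: V(k, i) = exp(-r*dt) * [p * V(k+1, i) + (1-p) * V(k+1, i+1)].
  V(1,0) = exp(-r*dt) * [p*0.000000 + (1-p)*0.000000] = 0.000000
  V(1,1) = exp(-r*dt) * [p*0.000000 + (1-p)*15.522274] = 8.618998
  V(0,0) = exp(-r*dt) * [p*0.000000 + (1-p)*8.618998] = 4.785841

Answer: Price = V(0,0) = 4.7858


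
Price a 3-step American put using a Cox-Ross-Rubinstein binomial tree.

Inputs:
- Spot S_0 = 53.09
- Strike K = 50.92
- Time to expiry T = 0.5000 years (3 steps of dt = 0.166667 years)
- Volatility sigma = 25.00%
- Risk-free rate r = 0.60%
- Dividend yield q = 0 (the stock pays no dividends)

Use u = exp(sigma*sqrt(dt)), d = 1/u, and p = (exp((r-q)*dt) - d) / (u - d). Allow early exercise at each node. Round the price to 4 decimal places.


dt = T/N = 0.166667
u = exp(sigma*sqrt(dt)) = 1.107452; d = 1/u = 0.902974
p = (exp((r-q)*dt) - d) / (u - d) = 0.479400
Discount per step: exp(-r*dt) = 0.999000
Stock lattice S(k, i) with i counting down-moves:
  k=0: S(0,0) = 53.0900
  k=1: S(1,0) = 58.7946; S(1,1) = 47.9389
  k=2: S(2,0) = 65.1123; S(2,1) = 53.0900; S(2,2) = 43.2875
  k=3: S(3,0) = 72.1087; S(3,1) = 58.7946; S(3,2) = 47.9389; S(3,3) = 39.0875
Terminal payoffs V(N, i) = max(K - S_T, 0):
  V(3,0) = 0.000000; V(3,1) = 0.000000; V(3,2) = 2.981137; V(3,3) = 11.832514
Backward induction: V(k, i) = exp(-r*dt) * [p * V(k+1, i) + (1-p) * V(k+1, i+1)]; then take max(V_cont, immediate exercise) for American.
  V(2,0) = exp(-r*dt) * [p*0.000000 + (1-p)*0.000000] = 0.000000; exercise = 0.000000; V(2,0) = max -> 0.000000
  V(2,1) = exp(-r*dt) * [p*0.000000 + (1-p)*2.981137] = 1.550430; exercise = 0.000000; V(2,1) = max -> 1.550430
  V(2,2) = exp(-r*dt) * [p*2.981137 + (1-p)*11.832514] = 7.581582; exercise = 7.632477; V(2,2) = max -> 7.632477
  V(1,0) = exp(-r*dt) * [p*0.000000 + (1-p)*1.550430] = 0.806348; exercise = 0.000000; V(1,0) = max -> 0.806348
  V(1,1) = exp(-r*dt) * [p*1.550430 + (1-p)*7.632477] = 4.712032; exercise = 2.981137; V(1,1) = max -> 4.712032
  V(0,0) = exp(-r*dt) * [p*0.806348 + (1-p)*4.712032] = 2.836811; exercise = 0.000000; V(0,0) = max -> 2.836811

Answer: Price = V(0,0) = 2.8368


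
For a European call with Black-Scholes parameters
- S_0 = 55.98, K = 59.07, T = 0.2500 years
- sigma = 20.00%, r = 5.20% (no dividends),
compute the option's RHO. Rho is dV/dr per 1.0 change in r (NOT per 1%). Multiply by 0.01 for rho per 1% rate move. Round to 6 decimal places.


Answer: Rho = 4.718971

Derivation:
d1 = -0.3572869723; d2 = -0.4572869723
phi(d1) = 0.3742746011; exp(-qT) = 1.0000000000; exp(-rT) = 0.9870841350
N(d2) = 0.3237323962
Rho = K*T*exp(-rT)*N(d2) = 59.0700 * 0.2500 * 0.9870841350 * 0.3237323962 = 4.718971


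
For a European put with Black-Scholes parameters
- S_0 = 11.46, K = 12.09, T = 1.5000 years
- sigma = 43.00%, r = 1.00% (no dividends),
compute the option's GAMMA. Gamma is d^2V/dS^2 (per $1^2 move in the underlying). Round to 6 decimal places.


d1 = 0.1901849282; d2 = -0.3364553665
phi(d1) = 0.3917921981; exp(-qT) = 1.0000000000; exp(-rT) = 0.9851119396
Gamma = exp(-qT) * phi(d1) / (S * sigma * sqrt(T)) = 1.0000000000 * 0.3917921981 / (11.4600 * 0.4300 * 1.2247448714) = 0.064917

Answer: Gamma = 0.064917


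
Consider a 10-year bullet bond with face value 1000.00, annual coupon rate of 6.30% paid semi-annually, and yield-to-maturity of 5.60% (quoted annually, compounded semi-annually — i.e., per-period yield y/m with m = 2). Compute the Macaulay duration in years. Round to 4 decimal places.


Coupon per period c = face * coupon_rate / m = 31.500000
Periods per year m = 2; per-period yield y/m = 0.028000
Number of cashflows N = 20
Cashflows (t years, CF_t, discount factor 1/(1+y/m)^(m*t), PV):
  t = 0.5000: CF_t = 31.500000, DF = 0.972763, PV = 30.642023
  t = 1.0000: CF_t = 31.500000, DF = 0.946267, PV = 29.807416
  t = 1.5000: CF_t = 31.500000, DF = 0.920493, PV = 28.995541
  t = 2.0000: CF_t = 31.500000, DF = 0.895422, PV = 28.205779
  t = 2.5000: CF_t = 31.500000, DF = 0.871033, PV = 27.437528
  t = 3.0000: CF_t = 31.500000, DF = 0.847308, PV = 26.690202
  t = 3.5000: CF_t = 31.500000, DF = 0.824230, PV = 25.963232
  t = 4.0000: CF_t = 31.500000, DF = 0.801780, PV = 25.256062
  t = 4.5000: CF_t = 31.500000, DF = 0.779941, PV = 24.568154
  t = 5.0000: CF_t = 31.500000, DF = 0.758698, PV = 23.898982
  t = 5.5000: CF_t = 31.500000, DF = 0.738033, PV = 23.248037
  t = 6.0000: CF_t = 31.500000, DF = 0.717931, PV = 22.614822
  t = 6.5000: CF_t = 31.500000, DF = 0.698376, PV = 21.998854
  t = 7.0000: CF_t = 31.500000, DF = 0.679354, PV = 21.399664
  t = 7.5000: CF_t = 31.500000, DF = 0.660851, PV = 20.816793
  t = 8.0000: CF_t = 31.500000, DF = 0.642851, PV = 20.249799
  t = 8.5000: CF_t = 31.500000, DF = 0.625341, PV = 19.698248
  t = 9.0000: CF_t = 31.500000, DF = 0.608309, PV = 19.161720
  t = 9.5000: CF_t = 31.500000, DF = 0.591740, PV = 18.639805
  t = 10.0000: CF_t = 1031.500000, DF = 0.575622, PV = 593.754534
Price P = sum_t PV_t = 1053.047197
Macaulay numerator sum_t t * PV_t:
  t * PV_t at t = 0.5000: 15.321012
  t * PV_t at t = 1.0000: 29.807416
  t * PV_t at t = 1.5000: 43.493311
  t * PV_t at t = 2.0000: 56.411558
  t * PV_t at t = 2.5000: 68.593820
  t * PV_t at t = 3.0000: 80.070607
  t * PV_t at t = 3.5000: 90.871311
  t * PV_t at t = 4.0000: 101.024248
  t * PV_t at t = 4.5000: 110.556692
  t * PV_t at t = 5.0000: 119.494911
  t * PV_t at t = 5.5000: 127.864205
  t * PV_t at t = 6.0000: 135.688933
  t * PV_t at t = 6.5000: 142.992553
  t * PV_t at t = 7.0000: 149.797646
  t * PV_t at t = 7.5000: 156.125951
  t * PV_t at t = 8.0000: 161.998393
  t * PV_t at t = 8.5000: 167.435109
  t * PV_t at t = 9.0000: 172.455480
  t * PV_t at t = 9.5000: 177.078152
  t * PV_t at t = 10.0000: 5937.545342
Macaulay duration D = (sum_t t * PV_t) / P = 8044.626650 / 1053.047197 = 7.639379

Answer: Macaulay duration = 7.6394 years


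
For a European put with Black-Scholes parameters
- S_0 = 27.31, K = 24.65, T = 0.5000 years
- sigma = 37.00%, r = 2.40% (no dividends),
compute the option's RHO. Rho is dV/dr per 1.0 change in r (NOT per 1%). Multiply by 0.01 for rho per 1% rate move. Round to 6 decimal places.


Answer: Rho = -4.621818

Derivation:
d1 = 0.5683649201; d2 = 0.3067354110
phi(d1) = 0.3394400691; exp(-qT) = 1.0000000000; exp(-rT) = 0.9880717129
N(-d2) = 0.3795223870
Rho = -K*T*exp(-rT)*N(-d2) = -24.6500 * 0.5000 * 0.9880717129 * 0.3795223870 = -4.621818


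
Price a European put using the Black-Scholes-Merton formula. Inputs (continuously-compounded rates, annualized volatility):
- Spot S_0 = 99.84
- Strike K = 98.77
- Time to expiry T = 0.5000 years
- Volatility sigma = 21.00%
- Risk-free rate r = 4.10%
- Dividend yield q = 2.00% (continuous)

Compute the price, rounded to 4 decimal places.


d1 = (ln(S/K) + (r - q + 0.5*sigma^2) * T) / (sigma * sqrt(T)) = 0.21751945
d2 = d1 - sigma * sqrt(T) = 0.06902702
exp(-rT) = 0.97970870; exp(-qT) = 0.99004983
P = K * exp(-rT) * N(-d2) - S_0 * exp(-qT) * N(-d1)
N(-d1) = 0.41390178; N(-d2) = 0.47248406
P = 98.7700 * 0.97970870 * 0.47248406 - 99.8400 * 0.99004983 * 0.41390178 = 4.8075

Answer: Price = 4.8075


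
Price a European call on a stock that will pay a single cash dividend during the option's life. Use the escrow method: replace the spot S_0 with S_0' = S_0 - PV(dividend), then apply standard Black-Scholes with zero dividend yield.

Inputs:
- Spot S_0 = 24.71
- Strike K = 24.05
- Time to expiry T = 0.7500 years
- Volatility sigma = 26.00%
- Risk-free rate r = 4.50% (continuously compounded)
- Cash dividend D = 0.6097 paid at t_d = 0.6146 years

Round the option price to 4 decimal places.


Answer: Price = 2.5833

Derivation:
PV(D) = D * exp(-r * t_d) = 0.6097 * 0.97272195 = 0.59306857
S_0' = S_0 - PV(D) = 24.7100 - 0.59306857 = 24.11693143
d1 = (ln(S_0'/K) + (r + sigma^2/2)*T) / (sigma*sqrt(T)) = 0.27481494
d2 = d1 - sigma*sqrt(T) = 0.04964833
exp(-rT) = 0.96681318
N(d1) = 0.60827079; N(d2) = 0.51979868
C = S_0' * N(d1) - K * exp(-rT) * N(d2) = 24.11693143 * 0.60827079 - 24.0500 * 0.96681318 * 0.51979868 = 2.5833


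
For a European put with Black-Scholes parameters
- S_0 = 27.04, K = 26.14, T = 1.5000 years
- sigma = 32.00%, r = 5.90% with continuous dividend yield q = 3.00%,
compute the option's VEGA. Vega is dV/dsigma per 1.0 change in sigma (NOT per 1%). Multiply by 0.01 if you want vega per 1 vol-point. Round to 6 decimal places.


Answer: Vega = 11.690304

Derivation:
d1 = 0.3933230978; d2 = 0.0014047389
phi(d1) = 0.3692467856; exp(-qT) = 0.9559974818; exp(-rT) = 0.9153031107
Vega = S * exp(-qT) * phi(d1) * sqrt(T) = 27.0400 * 0.9559974818 * 0.3692467856 * 1.2247448714 = 11.690304


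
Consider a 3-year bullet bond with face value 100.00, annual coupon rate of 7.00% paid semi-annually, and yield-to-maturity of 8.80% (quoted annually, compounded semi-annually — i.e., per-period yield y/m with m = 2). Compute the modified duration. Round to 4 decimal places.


Coupon per period c = face * coupon_rate / m = 3.500000
Periods per year m = 2; per-period yield y/m = 0.044000
Number of cashflows N = 6
Cashflows (t years, CF_t, discount factor 1/(1+y/m)^(m*t), PV):
  t = 0.5000: CF_t = 3.500000, DF = 0.957854, PV = 3.352490
  t = 1.0000: CF_t = 3.500000, DF = 0.917485, PV = 3.211198
  t = 1.5000: CF_t = 3.500000, DF = 0.878817, PV = 3.075860
  t = 2.0000: CF_t = 3.500000, DF = 0.841779, PV = 2.946226
  t = 2.5000: CF_t = 3.500000, DF = 0.806302, PV = 2.822056
  t = 3.0000: CF_t = 103.500000, DF = 0.772320, PV = 79.935070
Price P = sum_t PV_t = 95.342899
First compute Macaulay numerator sum_t t * PV_t:
  t * PV_t at t = 0.5000: 1.676245
  t * PV_t at t = 1.0000: 3.211198
  t * PV_t at t = 1.5000: 4.613790
  t * PV_t at t = 2.0000: 5.892452
  t * PV_t at t = 2.5000: 7.055139
  t * PV_t at t = 3.0000: 239.805209
Macaulay duration D = 262.254032 / 95.342899 = 2.750640
Modified duration = D / (1 + y/m) = 2.750640 / (1 + 0.044000) = 2.634713

Answer: Modified duration = 2.6347


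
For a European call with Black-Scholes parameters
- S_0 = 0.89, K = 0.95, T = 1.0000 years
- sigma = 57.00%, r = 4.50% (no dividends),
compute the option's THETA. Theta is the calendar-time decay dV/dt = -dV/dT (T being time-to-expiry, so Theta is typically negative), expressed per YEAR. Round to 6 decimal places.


Answer: Theta = -0.113388

Derivation:
d1 = 0.2494903125; d2 = -0.3205096875
phi(d1) = 0.3867173397; exp(-qT) = 1.0000000000; exp(-rT) = 0.9559974818
Theta = -S*exp(-qT)*phi(d1)*sigma/(2*sqrt(T)) - r*K*exp(-rT)*N(d2) + q*S*exp(-qT)*N(d1)
N(d1) = 0.5985092332; N(d2) = 0.3742909939; sqrt(T) = 1.0000000000
Term 1 = -0.8900 * 1.0000000000 * 0.3867173397 * 0.5700 / (2 * 1.0000000000) = -0.0980908532
Term 2 = -0.0450 * 0.9500 * 0.9559974818 * 0.3742909939 = -0.0152968583
Term 3 = 0 (no dividend yield, q = 0)
Theta = -0.0980908532 + (-0.0152968583) + (0.0000000000) = -0.113388


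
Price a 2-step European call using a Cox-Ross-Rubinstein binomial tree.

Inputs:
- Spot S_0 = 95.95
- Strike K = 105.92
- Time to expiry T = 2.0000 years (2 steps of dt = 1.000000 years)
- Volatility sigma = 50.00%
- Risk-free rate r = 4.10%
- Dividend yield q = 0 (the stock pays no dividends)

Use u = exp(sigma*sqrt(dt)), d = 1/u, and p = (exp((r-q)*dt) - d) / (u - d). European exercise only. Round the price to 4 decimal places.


dt = T/N = 1.000000
u = exp(sigma*sqrt(dt)) = 1.648721; d = 1/u = 0.606531
p = (exp((r-q)*dt) - d) / (u - d) = 0.417698
Discount per step: exp(-r*dt) = 0.959829
Stock lattice S(k, i) with i counting down-moves:
  k=0: S(0,0) = 95.9500
  k=1: S(1,0) = 158.1948; S(1,1) = 58.1966
  k=2: S(2,0) = 260.8191; S(2,1) = 95.9500; S(2,2) = 35.2980
Terminal payoffs V(N, i) = max(S_T - K, 0):
  V(2,0) = 154.899141; V(2,1) = 0.000000; V(2,2) = 0.000000
Backward induction: V(k, i) = exp(-r*dt) * [p * V(k+1, i) + (1-p) * V(k+1, i+1)].
  V(1,0) = exp(-r*dt) * [p*154.899141 + (1-p)*0.000000] = 62.102037
  V(1,1) = exp(-r*dt) * [p*0.000000 + (1-p)*0.000000] = 0.000000
  V(0,0) = exp(-r*dt) * [p*62.102037 + (1-p)*0.000000] = 24.897898

Answer: Price = V(0,0) = 24.8979


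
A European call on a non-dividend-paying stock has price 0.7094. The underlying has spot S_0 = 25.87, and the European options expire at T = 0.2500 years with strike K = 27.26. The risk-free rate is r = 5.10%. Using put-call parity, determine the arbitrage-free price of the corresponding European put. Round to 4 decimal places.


Put-call parity: C - P = S_0 * exp(-qT) - K * exp(-rT).
S_0 * exp(-qT) = 25.8700 * 1.00000000 = 25.87000000
K * exp(-rT) = 27.2600 * 0.98733094 = 26.91464134
P = C - S*exp(-qT) + K*exp(-rT)
P = 0.7094 - 25.87000000 + 26.91464134 = 1.7540

Answer: Put price = 1.7540


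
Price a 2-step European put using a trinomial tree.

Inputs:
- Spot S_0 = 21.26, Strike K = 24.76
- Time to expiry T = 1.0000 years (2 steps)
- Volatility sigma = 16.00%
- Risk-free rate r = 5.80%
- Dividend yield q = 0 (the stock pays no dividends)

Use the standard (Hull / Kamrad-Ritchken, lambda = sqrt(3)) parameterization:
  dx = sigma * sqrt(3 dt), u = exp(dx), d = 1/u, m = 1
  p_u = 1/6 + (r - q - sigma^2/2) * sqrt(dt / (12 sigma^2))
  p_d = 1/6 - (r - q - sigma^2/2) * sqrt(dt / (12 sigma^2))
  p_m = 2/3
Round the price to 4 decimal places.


Answer: Price = V(0,0) = 2.7448

Derivation:
dt = T/N = 0.500000; dx = sigma*sqrt(3*dt) = 0.195959
u = exp(dx) = 1.216477; d = 1/u = 0.822046
p_u = 0.224332, p_m = 0.666667, p_d = 0.109002
Discount per step: exp(-r*dt) = 0.971416
Stock lattice S(k, j) with j the centered position index:
  k=0: S(0,+0) = 21.2600
  k=1: S(1,-1) = 17.4767; S(1,+0) = 21.2600; S(1,+1) = 25.8623
  k=2: S(2,-2) = 14.3666; S(2,-1) = 17.4767; S(2,+0) = 21.2600; S(2,+1) = 25.8623; S(2,+2) = 31.4609
Terminal payoffs V(N, j) = max(K - S_T, 0):
  V(2,-2) = 10.393358; V(2,-1) = 7.283306; V(2,+0) = 3.500000; V(2,+1) = 0.000000; V(2,+2) = 0.000000
Backward induction: V(k, j) = exp(-r*dt) * [p_u * V(k+1, j+1) + p_m * V(k+1, j) + p_d * V(k+1, j-1)]
  V(1,-1) = exp(-r*dt) * [p_u*3.500000 + p_m*7.283306 + p_d*10.393358] = 6.579978
  V(1,+0) = exp(-r*dt) * [p_u*0.000000 + p_m*3.500000 + p_d*7.283306] = 3.037838
  V(1,+1) = exp(-r*dt) * [p_u*0.000000 + p_m*0.000000 + p_d*3.500000] = 0.370601
  V(0,+0) = exp(-r*dt) * [p_u*0.370601 + p_m*3.037838 + p_d*6.579978] = 2.744826


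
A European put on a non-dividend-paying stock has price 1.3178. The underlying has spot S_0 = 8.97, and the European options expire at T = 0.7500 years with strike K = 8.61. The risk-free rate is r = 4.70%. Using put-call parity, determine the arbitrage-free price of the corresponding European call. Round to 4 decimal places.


Answer: Call price = 1.9760

Derivation:
Put-call parity: C - P = S_0 * exp(-qT) - K * exp(-rT).
S_0 * exp(-qT) = 8.9700 * 1.00000000 = 8.97000000
K * exp(-rT) = 8.6100 * 0.96536405 = 8.31178443
C = P + S*exp(-qT) - K*exp(-rT)
C = 1.3178 + 8.97000000 - 8.31178443 = 1.9760


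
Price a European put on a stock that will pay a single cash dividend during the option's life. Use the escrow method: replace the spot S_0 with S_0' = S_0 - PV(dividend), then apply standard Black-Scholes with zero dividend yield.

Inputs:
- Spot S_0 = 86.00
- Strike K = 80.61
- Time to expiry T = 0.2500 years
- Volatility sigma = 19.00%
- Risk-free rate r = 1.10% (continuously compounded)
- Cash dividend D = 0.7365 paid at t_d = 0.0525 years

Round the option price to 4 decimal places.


PV(D) = D * exp(-r * t_d) = 0.7365 * 0.99942267 = 0.73607479
S_0' = S_0 - PV(D) = 86.0000 - 0.73607479 = 85.26392521
d1 = (ln(S_0'/K) + (r + sigma^2/2)*T) / (sigma*sqrt(T)) = 0.66727618
d2 = d1 - sigma*sqrt(T) = 0.57227618
exp(-rT) = 0.99725378
N(-d1) = 0.25229787; N(-d2) = 0.28356744
P = K * exp(-rT) * N(-d2) - S_0' * N(-d1) = 80.6100 * 0.99725378 * 0.28356744 - 85.26392521 * 0.25229787 = 1.2837

Answer: Price = 1.2837


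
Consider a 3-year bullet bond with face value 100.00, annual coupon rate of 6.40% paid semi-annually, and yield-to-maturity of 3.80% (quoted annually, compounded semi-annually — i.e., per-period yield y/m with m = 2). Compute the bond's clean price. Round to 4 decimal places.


Answer: Price = 107.3065

Derivation:
Coupon per period c = face * coupon_rate / m = 3.200000
Periods per year m = 2; per-period yield y/m = 0.019000
Number of cashflows N = 6
Cashflows (t years, CF_t, discount factor 1/(1+y/m)^(m*t), PV):
  t = 0.5000: CF_t = 3.200000, DF = 0.981354, PV = 3.140334
  t = 1.0000: CF_t = 3.200000, DF = 0.963056, PV = 3.081780
  t = 1.5000: CF_t = 3.200000, DF = 0.945099, PV = 3.024318
  t = 2.0000: CF_t = 3.200000, DF = 0.927477, PV = 2.967927
  t = 2.5000: CF_t = 3.200000, DF = 0.910184, PV = 2.912588
  t = 3.0000: CF_t = 103.200000, DF = 0.893213, PV = 92.179552
Price P = sum_t PV_t = 107.306499


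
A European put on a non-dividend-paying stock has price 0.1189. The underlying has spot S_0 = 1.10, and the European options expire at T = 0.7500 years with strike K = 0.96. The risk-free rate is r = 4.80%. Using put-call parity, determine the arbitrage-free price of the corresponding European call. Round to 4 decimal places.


Put-call parity: C - P = S_0 * exp(-qT) - K * exp(-rT).
S_0 * exp(-qT) = 1.1000 * 1.00000000 = 1.10000000
K * exp(-rT) = 0.9600 * 0.96464029 = 0.92605468
C = P + S*exp(-qT) - K*exp(-rT)
C = 0.1189 + 1.10000000 - 0.92605468 = 0.2928

Answer: Call price = 0.2928


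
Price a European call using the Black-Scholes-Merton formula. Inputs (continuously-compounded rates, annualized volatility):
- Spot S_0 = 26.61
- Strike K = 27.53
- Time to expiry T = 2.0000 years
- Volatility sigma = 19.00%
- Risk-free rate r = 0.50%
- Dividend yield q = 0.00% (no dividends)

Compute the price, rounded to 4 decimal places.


d1 = (ln(S/K) + (r - q + 0.5*sigma^2) * T) / (sigma * sqrt(T)) = 0.04507160
d2 = d1 - sigma * sqrt(T) = -0.22362897
exp(-rT) = 0.99004983; exp(-qT) = 1.00000000
C = S_0 * exp(-qT) * N(d1) - K * exp(-rT) * N(d2)
N(d1) = 0.51797488; N(d2) = 0.41152301
C = 26.6100 * 1.00000000 * 0.51797488 - 27.5300 * 0.99004983 * 0.41152301 = 2.5668

Answer: Price = 2.5668


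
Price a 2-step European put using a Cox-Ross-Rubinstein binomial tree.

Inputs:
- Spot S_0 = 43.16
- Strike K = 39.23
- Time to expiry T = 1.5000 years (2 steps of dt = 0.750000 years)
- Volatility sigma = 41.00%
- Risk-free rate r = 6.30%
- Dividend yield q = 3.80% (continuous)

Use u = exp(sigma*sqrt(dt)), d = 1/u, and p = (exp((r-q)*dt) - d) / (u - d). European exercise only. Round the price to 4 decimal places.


Answer: Price = V(0,0) = 5.1718

Derivation:
dt = T/N = 0.750000
u = exp(sigma*sqrt(dt)) = 1.426281; d = 1/u = 0.701124
p = (exp((r-q)*dt) - d) / (u - d) = 0.438254
Discount per step: exp(-r*dt) = 0.953849
Stock lattice S(k, i) with i counting down-moves:
  k=0: S(0,0) = 43.1600
  k=1: S(1,0) = 61.5583; S(1,1) = 30.2605
  k=2: S(2,0) = 87.7994; S(2,1) = 43.1600; S(2,2) = 21.2164
Terminal payoffs V(N, i) = max(K - S_T, 0):
  V(2,0) = 0.000000; V(2,1) = 0.000000; V(2,2) = 18.013625
Backward induction: V(k, i) = exp(-r*dt) * [p * V(k+1, i) + (1-p) * V(k+1, i+1)].
  V(1,0) = exp(-r*dt) * [p*0.000000 + (1-p)*0.000000] = 0.000000
  V(1,1) = exp(-r*dt) * [p*0.000000 + (1-p)*18.013625] = 9.652078
  V(0,0) = exp(-r*dt) * [p*0.000000 + (1-p)*9.652078] = 5.171786


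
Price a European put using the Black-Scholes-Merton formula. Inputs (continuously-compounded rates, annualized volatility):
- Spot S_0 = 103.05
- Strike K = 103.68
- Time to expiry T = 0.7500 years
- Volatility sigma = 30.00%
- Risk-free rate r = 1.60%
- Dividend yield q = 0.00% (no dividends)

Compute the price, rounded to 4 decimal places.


d1 = (ln(S/K) + (r - q + 0.5*sigma^2) * T) / (sigma * sqrt(T)) = 0.15263245
d2 = d1 - sigma * sqrt(T) = -0.10717517
exp(-rT) = 0.98807171; exp(-qT) = 1.00000000
P = K * exp(-rT) * N(-d2) - S_0 * exp(-qT) * N(-d1)
N(-d1) = 0.43934407; N(-d2) = 0.54267499
P = 103.6800 * 0.98807171 * 0.54267499 - 103.0500 * 1.00000000 * 0.43934407 = 10.3190

Answer: Price = 10.3190


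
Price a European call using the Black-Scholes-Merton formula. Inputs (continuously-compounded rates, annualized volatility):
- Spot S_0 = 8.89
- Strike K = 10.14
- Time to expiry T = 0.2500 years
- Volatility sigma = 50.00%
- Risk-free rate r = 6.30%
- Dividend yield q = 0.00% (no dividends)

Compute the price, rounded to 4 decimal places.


d1 = (ln(S/K) + (r - q + 0.5*sigma^2) * T) / (sigma * sqrt(T)) = -0.33824379
d2 = d1 - sigma * sqrt(T) = -0.58824379
exp(-rT) = 0.98437338; exp(-qT) = 1.00000000
C = S_0 * exp(-qT) * N(d1) - K * exp(-rT) * N(d2)
N(d1) = 0.36758974; N(d2) = 0.27818433
C = 8.8900 * 1.00000000 * 0.36758974 - 10.1400 * 0.98437338 * 0.27818433 = 0.4912

Answer: Price = 0.4912


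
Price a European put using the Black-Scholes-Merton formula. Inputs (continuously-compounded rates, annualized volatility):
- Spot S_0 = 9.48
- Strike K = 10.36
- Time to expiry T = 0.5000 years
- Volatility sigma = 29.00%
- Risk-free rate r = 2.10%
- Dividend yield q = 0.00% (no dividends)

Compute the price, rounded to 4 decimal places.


Answer: Price = 1.2493

Derivation:
d1 = (ln(S/K) + (r - q + 0.5*sigma^2) * T) / (sigma * sqrt(T)) = -0.27915074
d2 = d1 - sigma * sqrt(T) = -0.48421171
exp(-rT) = 0.98955493; exp(-qT) = 1.00000000
P = K * exp(-rT) * N(-d2) - S_0 * exp(-qT) * N(-d1)
N(-d1) = 0.60993543; N(-d2) = 0.68588219
P = 10.3600 * 0.98955493 * 0.68588219 - 9.4800 * 1.00000000 * 0.60993543 = 1.2493


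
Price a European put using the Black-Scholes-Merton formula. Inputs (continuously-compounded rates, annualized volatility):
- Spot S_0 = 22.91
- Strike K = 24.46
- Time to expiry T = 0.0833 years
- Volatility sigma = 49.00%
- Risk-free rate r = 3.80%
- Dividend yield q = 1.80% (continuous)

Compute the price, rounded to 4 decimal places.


d1 = (ln(S/K) + (r - q + 0.5*sigma^2) * T) / (sigma * sqrt(T)) = -0.38041655
d2 = d1 - sigma * sqrt(T) = -0.52183908
exp(-rT) = 0.99683960; exp(-qT) = 0.99850172
P = K * exp(-rT) * N(-d2) - S_0 * exp(-qT) * N(-d1)
N(-d1) = 0.64818189; N(-d2) = 0.69910881
P = 24.4600 * 0.99683960 * 0.69910881 - 22.9100 * 0.99850172 * 0.64818189 = 2.2186

Answer: Price = 2.2186


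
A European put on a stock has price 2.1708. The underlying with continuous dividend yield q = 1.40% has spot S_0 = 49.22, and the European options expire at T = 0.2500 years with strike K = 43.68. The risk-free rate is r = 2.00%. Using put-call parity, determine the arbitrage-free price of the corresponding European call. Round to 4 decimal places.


Put-call parity: C - P = S_0 * exp(-qT) - K * exp(-rT).
S_0 * exp(-qT) = 49.2200 * 0.99650612 = 49.04803112
K * exp(-rT) = 43.6800 * 0.99501248 = 43.46214509
C = P + S*exp(-qT) - K*exp(-rT)
C = 2.1708 + 49.04803112 - 43.46214509 = 7.7567

Answer: Call price = 7.7567


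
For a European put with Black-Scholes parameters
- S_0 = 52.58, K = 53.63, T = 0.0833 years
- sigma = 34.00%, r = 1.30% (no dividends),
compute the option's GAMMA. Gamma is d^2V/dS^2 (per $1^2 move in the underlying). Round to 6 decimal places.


Answer: Gamma = 0.076550

Derivation:
d1 = -0.1413957594; d2 = -0.2395256733
phi(d1) = 0.3949741680; exp(-qT) = 1.0000000000; exp(-rT) = 0.9989176861
Gamma = exp(-qT) * phi(d1) / (S * sigma * sqrt(T)) = 1.0000000000 * 0.3949741680 / (52.5800 * 0.3400 * 0.2886173938) = 0.076550


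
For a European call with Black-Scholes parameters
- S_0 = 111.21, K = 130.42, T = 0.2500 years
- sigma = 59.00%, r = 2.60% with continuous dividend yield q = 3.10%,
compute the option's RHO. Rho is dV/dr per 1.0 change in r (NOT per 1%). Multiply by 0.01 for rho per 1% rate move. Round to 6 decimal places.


d1 = -0.3968718852; d2 = -0.6918718852
phi(d1) = 0.3687294212; exp(-qT) = 0.9922799538; exp(-rT) = 0.9935210793
N(d2) = 0.2445088940
Rho = K*T*exp(-rT)*N(d2) = 130.4200 * 0.2500 * 0.9935210793 * 0.2445088940 = 7.920561

Answer: Rho = 7.920561


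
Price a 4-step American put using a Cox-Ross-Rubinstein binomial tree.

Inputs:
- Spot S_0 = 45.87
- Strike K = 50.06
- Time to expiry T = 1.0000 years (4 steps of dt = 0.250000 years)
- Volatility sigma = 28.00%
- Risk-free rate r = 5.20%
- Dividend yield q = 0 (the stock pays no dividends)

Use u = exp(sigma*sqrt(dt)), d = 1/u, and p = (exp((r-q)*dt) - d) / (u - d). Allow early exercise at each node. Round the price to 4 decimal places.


dt = T/N = 0.250000
u = exp(sigma*sqrt(dt)) = 1.150274; d = 1/u = 0.869358
p = (exp((r-q)*dt) - d) / (u - d) = 0.511636
Discount per step: exp(-r*dt) = 0.987084
Stock lattice S(k, i) with i counting down-moves:
  k=0: S(0,0) = 45.8700
  k=1: S(1,0) = 52.7631; S(1,1) = 39.8775
  k=2: S(2,0) = 60.6920; S(2,1) = 45.8700; S(2,2) = 34.6678
  k=3: S(3,0) = 69.8124; S(3,1) = 52.7631; S(3,2) = 39.8775; S(3,3) = 30.1387
  k=4: S(4,0) = 80.3033; S(4,1) = 60.6920; S(4,2) = 45.8700; S(4,3) = 34.6678; S(4,4) = 26.2014
Terminal payoffs V(N, i) = max(K - S_T, 0):
  V(4,0) = 0.000000; V(4,1) = 0.000000; V(4,2) = 4.190000; V(4,3) = 15.392200; V(4,4) = 23.858640
Backward induction: V(k, i) = exp(-r*dt) * [p * V(k+1, i) + (1-p) * V(k+1, i+1)]; then take max(V_cont, immediate exercise) for American.
  V(3,0) = exp(-r*dt) * [p*0.000000 + (1-p)*0.000000] = 0.000000; exercise = 0.000000; V(3,0) = max -> 0.000000
  V(3,1) = exp(-r*dt) * [p*0.000000 + (1-p)*4.190000] = 2.019814; exercise = 0.000000; V(3,1) = max -> 2.019814
  V(3,2) = exp(-r*dt) * [p*4.190000 + (1-p)*15.392200] = 9.535970; exercise = 10.182538; V(3,2) = max -> 10.182538
  V(3,3) = exp(-r*dt) * [p*15.392200 + (1-p)*23.858640] = 19.274694; exercise = 19.921262; V(3,3) = max -> 19.921262
  V(2,0) = exp(-r*dt) * [p*0.000000 + (1-p)*2.019814] = 0.973664; exercise = 0.000000; V(2,0) = max -> 0.973664
  V(2,1) = exp(-r*dt) * [p*2.019814 + (1-p)*10.182538] = 5.928616; exercise = 4.190000; V(2,1) = max -> 5.928616
  V(2,2) = exp(-r*dt) * [p*10.182538 + (1-p)*19.921262] = 14.745632; exercise = 15.392200; V(2,2) = max -> 15.392200
  V(1,0) = exp(-r*dt) * [p*0.973664 + (1-p)*5.928616] = 3.349652; exercise = 0.000000; V(1,0) = max -> 3.349652
  V(1,1) = exp(-r*dt) * [p*5.928616 + (1-p)*15.392200] = 10.414020; exercise = 10.182538; V(1,1) = max -> 10.414020
  V(0,0) = exp(-r*dt) * [p*3.349652 + (1-p)*10.414020] = 6.711809; exercise = 4.190000; V(0,0) = max -> 6.711809

Answer: Price = V(0,0) = 6.7118
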